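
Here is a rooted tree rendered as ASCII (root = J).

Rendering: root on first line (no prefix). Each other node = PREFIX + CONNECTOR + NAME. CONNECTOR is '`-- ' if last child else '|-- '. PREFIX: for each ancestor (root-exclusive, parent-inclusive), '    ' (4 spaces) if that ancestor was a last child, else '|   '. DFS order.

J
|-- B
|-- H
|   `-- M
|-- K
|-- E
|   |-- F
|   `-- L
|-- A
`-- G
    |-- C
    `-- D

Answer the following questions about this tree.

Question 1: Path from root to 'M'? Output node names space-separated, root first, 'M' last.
Walk down from root: J -> H -> M

Answer: J H M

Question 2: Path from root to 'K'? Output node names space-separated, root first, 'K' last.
Walk down from root: J -> K

Answer: J K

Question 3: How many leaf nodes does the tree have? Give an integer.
Answer: 8

Derivation:
Leaves (nodes with no children): A, B, C, D, F, K, L, M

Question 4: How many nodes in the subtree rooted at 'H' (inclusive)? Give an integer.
Answer: 2

Derivation:
Subtree rooted at H contains: H, M
Count = 2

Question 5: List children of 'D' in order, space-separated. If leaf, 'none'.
Answer: none

Derivation:
Node D's children (from adjacency): (leaf)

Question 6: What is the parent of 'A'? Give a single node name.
Scan adjacency: A appears as child of J

Answer: J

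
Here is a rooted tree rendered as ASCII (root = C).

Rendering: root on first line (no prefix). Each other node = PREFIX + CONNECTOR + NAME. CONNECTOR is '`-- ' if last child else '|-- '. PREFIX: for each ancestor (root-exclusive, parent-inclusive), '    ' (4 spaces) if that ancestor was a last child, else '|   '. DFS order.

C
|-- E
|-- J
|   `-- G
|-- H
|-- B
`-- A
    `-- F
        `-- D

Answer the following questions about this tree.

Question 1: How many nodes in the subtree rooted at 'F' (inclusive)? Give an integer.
Subtree rooted at F contains: D, F
Count = 2

Answer: 2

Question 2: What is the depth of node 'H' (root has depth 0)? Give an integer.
Answer: 1

Derivation:
Path from root to H: C -> H
Depth = number of edges = 1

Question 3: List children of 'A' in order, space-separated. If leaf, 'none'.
Node A's children (from adjacency): F

Answer: F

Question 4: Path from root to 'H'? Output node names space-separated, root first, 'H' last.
Answer: C H

Derivation:
Walk down from root: C -> H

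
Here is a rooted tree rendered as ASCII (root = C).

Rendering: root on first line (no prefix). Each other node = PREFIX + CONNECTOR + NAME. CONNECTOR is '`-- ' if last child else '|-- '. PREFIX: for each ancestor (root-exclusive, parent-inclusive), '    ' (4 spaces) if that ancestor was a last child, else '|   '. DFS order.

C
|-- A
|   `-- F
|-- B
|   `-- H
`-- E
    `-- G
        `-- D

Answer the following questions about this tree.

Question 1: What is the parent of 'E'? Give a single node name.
Answer: C

Derivation:
Scan adjacency: E appears as child of C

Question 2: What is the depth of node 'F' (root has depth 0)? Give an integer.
Path from root to F: C -> A -> F
Depth = number of edges = 2

Answer: 2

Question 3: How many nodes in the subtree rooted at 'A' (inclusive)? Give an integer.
Answer: 2

Derivation:
Subtree rooted at A contains: A, F
Count = 2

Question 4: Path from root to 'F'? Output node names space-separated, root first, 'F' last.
Answer: C A F

Derivation:
Walk down from root: C -> A -> F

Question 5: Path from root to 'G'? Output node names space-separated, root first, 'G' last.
Walk down from root: C -> E -> G

Answer: C E G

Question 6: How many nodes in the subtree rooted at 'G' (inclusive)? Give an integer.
Subtree rooted at G contains: D, G
Count = 2

Answer: 2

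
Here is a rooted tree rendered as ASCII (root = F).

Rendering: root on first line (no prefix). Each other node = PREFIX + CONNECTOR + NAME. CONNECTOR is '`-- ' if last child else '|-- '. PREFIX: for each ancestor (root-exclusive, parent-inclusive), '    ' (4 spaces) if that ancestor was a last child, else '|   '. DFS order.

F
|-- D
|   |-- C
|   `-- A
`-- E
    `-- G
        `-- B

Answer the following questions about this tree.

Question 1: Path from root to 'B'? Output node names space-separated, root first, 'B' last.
Answer: F E G B

Derivation:
Walk down from root: F -> E -> G -> B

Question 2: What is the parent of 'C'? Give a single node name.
Answer: D

Derivation:
Scan adjacency: C appears as child of D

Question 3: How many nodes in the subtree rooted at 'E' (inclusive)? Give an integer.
Answer: 3

Derivation:
Subtree rooted at E contains: B, E, G
Count = 3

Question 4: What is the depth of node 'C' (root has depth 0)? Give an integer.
Path from root to C: F -> D -> C
Depth = number of edges = 2

Answer: 2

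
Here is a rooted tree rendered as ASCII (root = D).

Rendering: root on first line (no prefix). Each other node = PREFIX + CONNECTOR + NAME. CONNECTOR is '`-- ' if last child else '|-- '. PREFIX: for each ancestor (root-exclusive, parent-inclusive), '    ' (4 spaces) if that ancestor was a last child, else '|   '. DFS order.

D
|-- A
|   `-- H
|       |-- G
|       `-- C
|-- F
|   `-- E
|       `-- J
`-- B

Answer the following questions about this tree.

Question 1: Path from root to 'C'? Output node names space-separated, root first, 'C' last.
Answer: D A H C

Derivation:
Walk down from root: D -> A -> H -> C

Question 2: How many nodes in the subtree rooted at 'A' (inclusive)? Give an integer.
Subtree rooted at A contains: A, C, G, H
Count = 4

Answer: 4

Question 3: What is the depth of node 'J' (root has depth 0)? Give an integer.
Answer: 3

Derivation:
Path from root to J: D -> F -> E -> J
Depth = number of edges = 3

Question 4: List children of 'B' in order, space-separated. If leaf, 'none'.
Node B's children (from adjacency): (leaf)

Answer: none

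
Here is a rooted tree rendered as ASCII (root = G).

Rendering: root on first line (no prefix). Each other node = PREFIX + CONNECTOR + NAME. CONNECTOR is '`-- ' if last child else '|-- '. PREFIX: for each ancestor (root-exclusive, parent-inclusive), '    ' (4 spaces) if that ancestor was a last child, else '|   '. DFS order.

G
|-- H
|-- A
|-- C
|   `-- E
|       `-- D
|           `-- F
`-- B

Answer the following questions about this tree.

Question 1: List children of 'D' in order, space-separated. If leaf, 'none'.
Answer: F

Derivation:
Node D's children (from adjacency): F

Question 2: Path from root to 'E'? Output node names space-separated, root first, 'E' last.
Answer: G C E

Derivation:
Walk down from root: G -> C -> E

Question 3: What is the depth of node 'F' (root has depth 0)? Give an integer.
Answer: 4

Derivation:
Path from root to F: G -> C -> E -> D -> F
Depth = number of edges = 4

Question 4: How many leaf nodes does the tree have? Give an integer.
Leaves (nodes with no children): A, B, F, H

Answer: 4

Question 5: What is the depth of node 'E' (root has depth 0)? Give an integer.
Path from root to E: G -> C -> E
Depth = number of edges = 2

Answer: 2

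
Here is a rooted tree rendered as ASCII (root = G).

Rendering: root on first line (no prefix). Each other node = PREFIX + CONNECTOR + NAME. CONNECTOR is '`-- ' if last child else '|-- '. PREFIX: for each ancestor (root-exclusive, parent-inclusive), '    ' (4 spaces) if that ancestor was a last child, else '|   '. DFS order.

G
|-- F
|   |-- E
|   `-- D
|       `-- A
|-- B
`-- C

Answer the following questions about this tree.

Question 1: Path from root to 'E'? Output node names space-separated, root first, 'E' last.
Answer: G F E

Derivation:
Walk down from root: G -> F -> E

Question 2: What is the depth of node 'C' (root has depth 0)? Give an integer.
Answer: 1

Derivation:
Path from root to C: G -> C
Depth = number of edges = 1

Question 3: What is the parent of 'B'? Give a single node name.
Answer: G

Derivation:
Scan adjacency: B appears as child of G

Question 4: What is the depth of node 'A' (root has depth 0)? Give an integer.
Answer: 3

Derivation:
Path from root to A: G -> F -> D -> A
Depth = number of edges = 3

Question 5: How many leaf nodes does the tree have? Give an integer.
Answer: 4

Derivation:
Leaves (nodes with no children): A, B, C, E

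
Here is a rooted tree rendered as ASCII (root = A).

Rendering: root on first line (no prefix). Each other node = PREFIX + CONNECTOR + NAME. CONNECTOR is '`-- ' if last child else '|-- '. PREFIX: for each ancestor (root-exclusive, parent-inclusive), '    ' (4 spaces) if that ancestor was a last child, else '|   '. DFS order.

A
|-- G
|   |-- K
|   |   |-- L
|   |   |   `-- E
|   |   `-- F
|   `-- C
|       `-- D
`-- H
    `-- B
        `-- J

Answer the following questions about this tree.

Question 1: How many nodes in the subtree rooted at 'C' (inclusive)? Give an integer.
Subtree rooted at C contains: C, D
Count = 2

Answer: 2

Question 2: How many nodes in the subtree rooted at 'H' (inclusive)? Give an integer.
Subtree rooted at H contains: B, H, J
Count = 3

Answer: 3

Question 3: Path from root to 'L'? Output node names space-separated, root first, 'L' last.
Answer: A G K L

Derivation:
Walk down from root: A -> G -> K -> L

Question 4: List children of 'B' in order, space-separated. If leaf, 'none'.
Node B's children (from adjacency): J

Answer: J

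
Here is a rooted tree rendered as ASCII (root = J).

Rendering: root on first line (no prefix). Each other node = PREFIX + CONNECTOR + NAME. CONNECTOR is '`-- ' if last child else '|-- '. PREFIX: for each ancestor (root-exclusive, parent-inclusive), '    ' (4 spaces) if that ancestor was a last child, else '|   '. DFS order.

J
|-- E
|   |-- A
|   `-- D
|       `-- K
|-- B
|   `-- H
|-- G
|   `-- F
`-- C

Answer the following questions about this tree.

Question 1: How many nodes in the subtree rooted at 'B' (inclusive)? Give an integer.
Subtree rooted at B contains: B, H
Count = 2

Answer: 2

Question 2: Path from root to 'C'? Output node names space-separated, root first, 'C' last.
Answer: J C

Derivation:
Walk down from root: J -> C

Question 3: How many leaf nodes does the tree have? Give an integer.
Answer: 5

Derivation:
Leaves (nodes with no children): A, C, F, H, K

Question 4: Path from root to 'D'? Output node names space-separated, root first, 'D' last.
Answer: J E D

Derivation:
Walk down from root: J -> E -> D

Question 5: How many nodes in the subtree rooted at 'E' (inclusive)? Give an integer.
Answer: 4

Derivation:
Subtree rooted at E contains: A, D, E, K
Count = 4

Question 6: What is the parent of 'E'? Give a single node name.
Scan adjacency: E appears as child of J

Answer: J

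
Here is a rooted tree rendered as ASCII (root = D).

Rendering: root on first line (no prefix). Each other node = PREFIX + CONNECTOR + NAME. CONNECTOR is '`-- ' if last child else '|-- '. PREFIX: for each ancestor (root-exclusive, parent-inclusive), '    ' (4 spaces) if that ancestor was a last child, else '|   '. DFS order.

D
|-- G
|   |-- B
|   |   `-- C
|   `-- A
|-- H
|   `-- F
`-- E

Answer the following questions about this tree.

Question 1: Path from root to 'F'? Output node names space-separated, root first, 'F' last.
Answer: D H F

Derivation:
Walk down from root: D -> H -> F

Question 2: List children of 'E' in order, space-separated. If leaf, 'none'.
Answer: none

Derivation:
Node E's children (from adjacency): (leaf)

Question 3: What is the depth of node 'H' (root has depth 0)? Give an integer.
Answer: 1

Derivation:
Path from root to H: D -> H
Depth = number of edges = 1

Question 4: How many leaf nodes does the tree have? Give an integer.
Answer: 4

Derivation:
Leaves (nodes with no children): A, C, E, F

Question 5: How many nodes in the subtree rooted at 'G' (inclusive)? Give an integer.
Subtree rooted at G contains: A, B, C, G
Count = 4

Answer: 4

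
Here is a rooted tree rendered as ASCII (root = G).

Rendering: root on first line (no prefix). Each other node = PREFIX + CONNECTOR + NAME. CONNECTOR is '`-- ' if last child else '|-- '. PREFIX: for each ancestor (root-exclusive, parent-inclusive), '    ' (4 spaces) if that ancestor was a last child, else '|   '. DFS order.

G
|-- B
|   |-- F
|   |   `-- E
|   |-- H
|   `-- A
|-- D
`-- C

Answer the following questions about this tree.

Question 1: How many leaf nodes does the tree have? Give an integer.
Answer: 5

Derivation:
Leaves (nodes with no children): A, C, D, E, H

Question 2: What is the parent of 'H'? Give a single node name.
Answer: B

Derivation:
Scan adjacency: H appears as child of B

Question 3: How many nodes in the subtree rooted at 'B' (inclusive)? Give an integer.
Subtree rooted at B contains: A, B, E, F, H
Count = 5

Answer: 5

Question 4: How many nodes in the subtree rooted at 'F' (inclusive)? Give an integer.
Answer: 2

Derivation:
Subtree rooted at F contains: E, F
Count = 2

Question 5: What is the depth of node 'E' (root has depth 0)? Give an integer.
Path from root to E: G -> B -> F -> E
Depth = number of edges = 3

Answer: 3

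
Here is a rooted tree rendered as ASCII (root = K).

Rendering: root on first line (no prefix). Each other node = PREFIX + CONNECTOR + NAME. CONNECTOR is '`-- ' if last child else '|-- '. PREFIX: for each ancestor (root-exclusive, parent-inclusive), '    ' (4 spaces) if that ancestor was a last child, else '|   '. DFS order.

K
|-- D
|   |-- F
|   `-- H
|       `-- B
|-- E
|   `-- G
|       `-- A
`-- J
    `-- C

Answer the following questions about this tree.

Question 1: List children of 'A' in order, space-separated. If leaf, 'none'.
Node A's children (from adjacency): (leaf)

Answer: none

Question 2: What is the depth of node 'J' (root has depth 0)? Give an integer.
Path from root to J: K -> J
Depth = number of edges = 1

Answer: 1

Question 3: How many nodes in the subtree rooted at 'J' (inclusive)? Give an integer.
Answer: 2

Derivation:
Subtree rooted at J contains: C, J
Count = 2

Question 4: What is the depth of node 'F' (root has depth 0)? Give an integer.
Answer: 2

Derivation:
Path from root to F: K -> D -> F
Depth = number of edges = 2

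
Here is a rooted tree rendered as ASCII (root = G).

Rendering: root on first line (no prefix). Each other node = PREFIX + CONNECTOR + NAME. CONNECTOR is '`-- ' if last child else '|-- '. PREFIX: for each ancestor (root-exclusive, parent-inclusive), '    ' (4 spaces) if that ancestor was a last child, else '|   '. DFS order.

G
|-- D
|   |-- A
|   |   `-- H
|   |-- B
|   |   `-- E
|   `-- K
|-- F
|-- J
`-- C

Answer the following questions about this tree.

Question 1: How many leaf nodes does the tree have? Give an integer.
Answer: 6

Derivation:
Leaves (nodes with no children): C, E, F, H, J, K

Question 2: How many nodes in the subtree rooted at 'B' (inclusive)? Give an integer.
Answer: 2

Derivation:
Subtree rooted at B contains: B, E
Count = 2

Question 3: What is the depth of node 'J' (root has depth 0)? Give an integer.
Answer: 1

Derivation:
Path from root to J: G -> J
Depth = number of edges = 1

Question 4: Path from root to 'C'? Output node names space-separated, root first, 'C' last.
Answer: G C

Derivation:
Walk down from root: G -> C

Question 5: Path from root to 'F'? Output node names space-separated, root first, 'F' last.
Answer: G F

Derivation:
Walk down from root: G -> F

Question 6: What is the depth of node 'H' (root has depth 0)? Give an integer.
Path from root to H: G -> D -> A -> H
Depth = number of edges = 3

Answer: 3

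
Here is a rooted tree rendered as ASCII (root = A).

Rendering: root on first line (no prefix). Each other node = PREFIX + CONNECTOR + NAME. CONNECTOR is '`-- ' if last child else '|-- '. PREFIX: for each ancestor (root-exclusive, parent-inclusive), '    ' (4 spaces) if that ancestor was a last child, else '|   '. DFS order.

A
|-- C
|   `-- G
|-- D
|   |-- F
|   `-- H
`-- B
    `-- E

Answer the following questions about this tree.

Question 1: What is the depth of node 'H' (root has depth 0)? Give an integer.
Answer: 2

Derivation:
Path from root to H: A -> D -> H
Depth = number of edges = 2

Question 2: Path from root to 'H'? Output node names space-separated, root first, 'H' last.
Answer: A D H

Derivation:
Walk down from root: A -> D -> H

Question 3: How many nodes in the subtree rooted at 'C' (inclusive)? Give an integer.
Subtree rooted at C contains: C, G
Count = 2

Answer: 2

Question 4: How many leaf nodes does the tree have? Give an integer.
Answer: 4

Derivation:
Leaves (nodes with no children): E, F, G, H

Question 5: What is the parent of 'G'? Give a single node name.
Answer: C

Derivation:
Scan adjacency: G appears as child of C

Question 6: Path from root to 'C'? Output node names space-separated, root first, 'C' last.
Walk down from root: A -> C

Answer: A C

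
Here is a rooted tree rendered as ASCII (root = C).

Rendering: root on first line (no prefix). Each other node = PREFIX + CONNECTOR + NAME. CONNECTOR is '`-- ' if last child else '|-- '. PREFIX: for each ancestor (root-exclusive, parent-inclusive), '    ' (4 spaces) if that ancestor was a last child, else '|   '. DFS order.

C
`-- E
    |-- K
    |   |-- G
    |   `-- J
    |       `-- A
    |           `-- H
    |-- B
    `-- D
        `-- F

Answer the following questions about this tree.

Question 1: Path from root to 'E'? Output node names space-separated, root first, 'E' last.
Walk down from root: C -> E

Answer: C E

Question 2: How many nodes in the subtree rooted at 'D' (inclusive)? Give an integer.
Subtree rooted at D contains: D, F
Count = 2

Answer: 2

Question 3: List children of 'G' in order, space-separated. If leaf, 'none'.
Answer: none

Derivation:
Node G's children (from adjacency): (leaf)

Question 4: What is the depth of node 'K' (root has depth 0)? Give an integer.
Path from root to K: C -> E -> K
Depth = number of edges = 2

Answer: 2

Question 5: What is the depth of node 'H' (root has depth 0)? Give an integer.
Path from root to H: C -> E -> K -> J -> A -> H
Depth = number of edges = 5

Answer: 5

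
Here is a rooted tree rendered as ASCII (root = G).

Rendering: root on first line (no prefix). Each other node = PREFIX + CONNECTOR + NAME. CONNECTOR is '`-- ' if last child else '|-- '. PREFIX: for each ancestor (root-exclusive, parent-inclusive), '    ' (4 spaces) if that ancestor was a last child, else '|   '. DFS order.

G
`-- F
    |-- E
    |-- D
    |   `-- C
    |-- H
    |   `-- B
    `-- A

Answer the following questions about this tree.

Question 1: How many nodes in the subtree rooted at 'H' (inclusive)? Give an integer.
Answer: 2

Derivation:
Subtree rooted at H contains: B, H
Count = 2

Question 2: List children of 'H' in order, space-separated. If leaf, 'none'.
Answer: B

Derivation:
Node H's children (from adjacency): B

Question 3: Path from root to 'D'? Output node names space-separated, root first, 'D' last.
Answer: G F D

Derivation:
Walk down from root: G -> F -> D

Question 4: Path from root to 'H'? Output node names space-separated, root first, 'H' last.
Walk down from root: G -> F -> H

Answer: G F H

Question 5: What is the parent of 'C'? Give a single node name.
Scan adjacency: C appears as child of D

Answer: D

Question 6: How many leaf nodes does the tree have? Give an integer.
Leaves (nodes with no children): A, B, C, E

Answer: 4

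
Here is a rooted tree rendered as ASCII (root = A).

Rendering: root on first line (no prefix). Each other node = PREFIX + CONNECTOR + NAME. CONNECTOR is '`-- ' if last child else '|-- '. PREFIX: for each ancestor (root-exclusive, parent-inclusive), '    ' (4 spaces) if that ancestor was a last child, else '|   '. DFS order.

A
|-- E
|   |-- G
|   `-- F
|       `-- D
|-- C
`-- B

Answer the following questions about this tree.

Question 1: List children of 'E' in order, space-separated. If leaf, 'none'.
Answer: G F

Derivation:
Node E's children (from adjacency): G, F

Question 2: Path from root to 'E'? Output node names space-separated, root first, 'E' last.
Walk down from root: A -> E

Answer: A E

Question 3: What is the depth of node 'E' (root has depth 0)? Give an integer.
Answer: 1

Derivation:
Path from root to E: A -> E
Depth = number of edges = 1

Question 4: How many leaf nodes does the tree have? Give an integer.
Answer: 4

Derivation:
Leaves (nodes with no children): B, C, D, G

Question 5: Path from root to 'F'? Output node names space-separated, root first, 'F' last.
Walk down from root: A -> E -> F

Answer: A E F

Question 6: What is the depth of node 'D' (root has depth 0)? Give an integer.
Path from root to D: A -> E -> F -> D
Depth = number of edges = 3

Answer: 3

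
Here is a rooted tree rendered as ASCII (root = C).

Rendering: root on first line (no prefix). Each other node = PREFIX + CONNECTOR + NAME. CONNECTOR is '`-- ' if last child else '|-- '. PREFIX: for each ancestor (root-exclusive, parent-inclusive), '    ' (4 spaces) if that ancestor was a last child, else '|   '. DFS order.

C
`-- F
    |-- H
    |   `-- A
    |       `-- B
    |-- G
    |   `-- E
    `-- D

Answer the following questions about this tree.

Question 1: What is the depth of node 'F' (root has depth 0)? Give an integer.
Answer: 1

Derivation:
Path from root to F: C -> F
Depth = number of edges = 1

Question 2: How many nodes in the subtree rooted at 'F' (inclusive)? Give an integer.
Subtree rooted at F contains: A, B, D, E, F, G, H
Count = 7

Answer: 7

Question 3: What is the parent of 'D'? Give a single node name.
Answer: F

Derivation:
Scan adjacency: D appears as child of F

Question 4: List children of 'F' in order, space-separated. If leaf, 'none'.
Answer: H G D

Derivation:
Node F's children (from adjacency): H, G, D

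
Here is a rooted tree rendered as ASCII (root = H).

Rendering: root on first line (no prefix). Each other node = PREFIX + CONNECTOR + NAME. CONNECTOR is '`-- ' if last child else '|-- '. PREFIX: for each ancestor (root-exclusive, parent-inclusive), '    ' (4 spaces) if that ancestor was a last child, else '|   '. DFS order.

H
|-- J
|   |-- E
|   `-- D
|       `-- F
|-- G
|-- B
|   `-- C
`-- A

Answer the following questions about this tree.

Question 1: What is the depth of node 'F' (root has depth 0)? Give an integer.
Path from root to F: H -> J -> D -> F
Depth = number of edges = 3

Answer: 3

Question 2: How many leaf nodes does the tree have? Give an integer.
Leaves (nodes with no children): A, C, E, F, G

Answer: 5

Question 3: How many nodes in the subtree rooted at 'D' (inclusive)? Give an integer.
Answer: 2

Derivation:
Subtree rooted at D contains: D, F
Count = 2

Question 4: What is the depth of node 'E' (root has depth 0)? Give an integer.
Answer: 2

Derivation:
Path from root to E: H -> J -> E
Depth = number of edges = 2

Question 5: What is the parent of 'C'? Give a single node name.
Scan adjacency: C appears as child of B

Answer: B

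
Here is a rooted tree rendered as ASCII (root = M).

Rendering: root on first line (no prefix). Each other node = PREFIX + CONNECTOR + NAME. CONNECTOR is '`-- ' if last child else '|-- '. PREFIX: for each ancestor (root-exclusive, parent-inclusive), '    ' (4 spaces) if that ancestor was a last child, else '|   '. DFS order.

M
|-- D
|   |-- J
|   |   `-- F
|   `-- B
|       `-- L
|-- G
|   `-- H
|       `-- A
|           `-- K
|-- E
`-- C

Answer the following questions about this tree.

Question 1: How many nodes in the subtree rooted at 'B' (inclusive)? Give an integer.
Subtree rooted at B contains: B, L
Count = 2

Answer: 2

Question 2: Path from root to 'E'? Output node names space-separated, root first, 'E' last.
Walk down from root: M -> E

Answer: M E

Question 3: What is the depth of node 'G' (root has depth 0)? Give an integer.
Answer: 1

Derivation:
Path from root to G: M -> G
Depth = number of edges = 1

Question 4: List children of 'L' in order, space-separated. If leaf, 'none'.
Node L's children (from adjacency): (leaf)

Answer: none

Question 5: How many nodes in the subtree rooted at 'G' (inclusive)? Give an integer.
Answer: 4

Derivation:
Subtree rooted at G contains: A, G, H, K
Count = 4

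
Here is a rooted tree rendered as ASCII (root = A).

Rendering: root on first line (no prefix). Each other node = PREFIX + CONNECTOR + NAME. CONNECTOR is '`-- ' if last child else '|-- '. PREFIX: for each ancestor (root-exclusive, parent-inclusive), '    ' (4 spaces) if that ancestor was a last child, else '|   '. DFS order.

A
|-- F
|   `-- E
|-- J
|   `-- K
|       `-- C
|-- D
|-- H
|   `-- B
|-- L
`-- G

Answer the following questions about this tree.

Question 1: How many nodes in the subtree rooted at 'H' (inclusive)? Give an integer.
Answer: 2

Derivation:
Subtree rooted at H contains: B, H
Count = 2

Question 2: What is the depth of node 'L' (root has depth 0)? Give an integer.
Path from root to L: A -> L
Depth = number of edges = 1

Answer: 1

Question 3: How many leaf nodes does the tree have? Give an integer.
Answer: 6

Derivation:
Leaves (nodes with no children): B, C, D, E, G, L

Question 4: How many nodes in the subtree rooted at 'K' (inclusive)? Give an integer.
Answer: 2

Derivation:
Subtree rooted at K contains: C, K
Count = 2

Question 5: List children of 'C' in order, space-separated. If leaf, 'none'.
Node C's children (from adjacency): (leaf)

Answer: none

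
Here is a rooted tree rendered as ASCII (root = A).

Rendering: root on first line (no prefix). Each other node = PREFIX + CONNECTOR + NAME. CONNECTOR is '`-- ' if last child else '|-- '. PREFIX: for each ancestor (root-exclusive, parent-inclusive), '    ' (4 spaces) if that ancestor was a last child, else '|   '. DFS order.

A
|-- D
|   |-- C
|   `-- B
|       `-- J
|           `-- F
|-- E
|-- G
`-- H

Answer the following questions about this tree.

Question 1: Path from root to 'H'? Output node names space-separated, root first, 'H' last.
Walk down from root: A -> H

Answer: A H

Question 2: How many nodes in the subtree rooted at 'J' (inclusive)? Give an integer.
Answer: 2

Derivation:
Subtree rooted at J contains: F, J
Count = 2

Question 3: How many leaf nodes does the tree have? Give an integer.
Answer: 5

Derivation:
Leaves (nodes with no children): C, E, F, G, H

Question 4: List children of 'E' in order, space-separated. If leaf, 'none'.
Answer: none

Derivation:
Node E's children (from adjacency): (leaf)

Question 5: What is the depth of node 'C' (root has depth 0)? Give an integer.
Answer: 2

Derivation:
Path from root to C: A -> D -> C
Depth = number of edges = 2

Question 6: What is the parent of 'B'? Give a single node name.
Answer: D

Derivation:
Scan adjacency: B appears as child of D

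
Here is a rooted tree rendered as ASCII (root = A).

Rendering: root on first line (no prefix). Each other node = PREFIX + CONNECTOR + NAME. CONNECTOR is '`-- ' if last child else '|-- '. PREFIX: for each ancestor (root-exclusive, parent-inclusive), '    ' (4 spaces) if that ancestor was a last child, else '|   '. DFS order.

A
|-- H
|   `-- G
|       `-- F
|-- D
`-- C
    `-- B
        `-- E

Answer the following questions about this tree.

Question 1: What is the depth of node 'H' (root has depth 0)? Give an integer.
Path from root to H: A -> H
Depth = number of edges = 1

Answer: 1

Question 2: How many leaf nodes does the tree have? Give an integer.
Answer: 3

Derivation:
Leaves (nodes with no children): D, E, F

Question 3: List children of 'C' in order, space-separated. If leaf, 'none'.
Answer: B

Derivation:
Node C's children (from adjacency): B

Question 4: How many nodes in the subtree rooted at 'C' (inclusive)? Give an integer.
Subtree rooted at C contains: B, C, E
Count = 3

Answer: 3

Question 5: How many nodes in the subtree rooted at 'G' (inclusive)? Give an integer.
Subtree rooted at G contains: F, G
Count = 2

Answer: 2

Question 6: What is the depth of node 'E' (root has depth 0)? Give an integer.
Answer: 3

Derivation:
Path from root to E: A -> C -> B -> E
Depth = number of edges = 3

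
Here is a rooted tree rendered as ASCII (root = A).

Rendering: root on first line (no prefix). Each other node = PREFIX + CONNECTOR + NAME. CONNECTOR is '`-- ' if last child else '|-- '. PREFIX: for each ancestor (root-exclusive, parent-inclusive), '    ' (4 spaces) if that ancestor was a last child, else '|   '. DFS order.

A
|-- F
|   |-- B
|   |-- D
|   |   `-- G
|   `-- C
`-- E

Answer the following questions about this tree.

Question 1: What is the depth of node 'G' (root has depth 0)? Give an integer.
Path from root to G: A -> F -> D -> G
Depth = number of edges = 3

Answer: 3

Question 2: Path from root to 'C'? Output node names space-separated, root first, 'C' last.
Walk down from root: A -> F -> C

Answer: A F C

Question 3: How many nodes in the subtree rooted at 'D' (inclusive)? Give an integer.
Answer: 2

Derivation:
Subtree rooted at D contains: D, G
Count = 2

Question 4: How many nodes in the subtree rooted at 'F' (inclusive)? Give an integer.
Subtree rooted at F contains: B, C, D, F, G
Count = 5

Answer: 5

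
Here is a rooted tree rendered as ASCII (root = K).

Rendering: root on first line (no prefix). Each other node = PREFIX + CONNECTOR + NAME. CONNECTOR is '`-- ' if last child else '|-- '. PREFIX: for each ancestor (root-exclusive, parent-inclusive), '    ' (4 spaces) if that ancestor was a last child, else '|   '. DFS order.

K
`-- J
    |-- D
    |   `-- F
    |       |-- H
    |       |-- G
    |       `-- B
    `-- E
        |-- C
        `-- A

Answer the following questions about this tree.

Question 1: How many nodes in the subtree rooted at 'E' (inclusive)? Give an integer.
Subtree rooted at E contains: A, C, E
Count = 3

Answer: 3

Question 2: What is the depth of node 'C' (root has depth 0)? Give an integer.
Path from root to C: K -> J -> E -> C
Depth = number of edges = 3

Answer: 3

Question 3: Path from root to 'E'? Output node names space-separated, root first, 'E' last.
Answer: K J E

Derivation:
Walk down from root: K -> J -> E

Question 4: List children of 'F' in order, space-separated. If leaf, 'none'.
Node F's children (from adjacency): H, G, B

Answer: H G B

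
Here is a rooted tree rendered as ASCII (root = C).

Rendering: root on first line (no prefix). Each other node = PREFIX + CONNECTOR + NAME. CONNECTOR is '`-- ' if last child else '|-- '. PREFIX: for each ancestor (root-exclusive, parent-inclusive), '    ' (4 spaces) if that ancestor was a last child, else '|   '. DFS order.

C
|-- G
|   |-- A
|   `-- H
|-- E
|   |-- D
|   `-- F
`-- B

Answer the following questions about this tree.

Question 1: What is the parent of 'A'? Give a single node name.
Scan adjacency: A appears as child of G

Answer: G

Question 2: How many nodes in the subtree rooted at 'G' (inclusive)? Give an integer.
Answer: 3

Derivation:
Subtree rooted at G contains: A, G, H
Count = 3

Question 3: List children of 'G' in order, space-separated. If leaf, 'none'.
Answer: A H

Derivation:
Node G's children (from adjacency): A, H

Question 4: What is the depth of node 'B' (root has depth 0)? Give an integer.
Answer: 1

Derivation:
Path from root to B: C -> B
Depth = number of edges = 1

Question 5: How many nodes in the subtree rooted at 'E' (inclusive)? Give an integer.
Subtree rooted at E contains: D, E, F
Count = 3

Answer: 3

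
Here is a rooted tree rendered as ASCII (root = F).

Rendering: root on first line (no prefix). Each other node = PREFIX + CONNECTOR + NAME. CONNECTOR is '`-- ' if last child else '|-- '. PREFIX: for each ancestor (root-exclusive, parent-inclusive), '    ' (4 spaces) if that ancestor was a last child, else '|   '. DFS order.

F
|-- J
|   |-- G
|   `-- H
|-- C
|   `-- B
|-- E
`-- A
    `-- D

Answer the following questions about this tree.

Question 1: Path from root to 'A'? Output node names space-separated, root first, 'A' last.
Answer: F A

Derivation:
Walk down from root: F -> A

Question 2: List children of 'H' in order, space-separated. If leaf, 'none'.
Node H's children (from adjacency): (leaf)

Answer: none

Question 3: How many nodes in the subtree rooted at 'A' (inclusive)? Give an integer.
Answer: 2

Derivation:
Subtree rooted at A contains: A, D
Count = 2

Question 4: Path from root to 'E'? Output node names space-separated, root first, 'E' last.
Walk down from root: F -> E

Answer: F E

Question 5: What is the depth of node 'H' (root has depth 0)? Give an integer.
Answer: 2

Derivation:
Path from root to H: F -> J -> H
Depth = number of edges = 2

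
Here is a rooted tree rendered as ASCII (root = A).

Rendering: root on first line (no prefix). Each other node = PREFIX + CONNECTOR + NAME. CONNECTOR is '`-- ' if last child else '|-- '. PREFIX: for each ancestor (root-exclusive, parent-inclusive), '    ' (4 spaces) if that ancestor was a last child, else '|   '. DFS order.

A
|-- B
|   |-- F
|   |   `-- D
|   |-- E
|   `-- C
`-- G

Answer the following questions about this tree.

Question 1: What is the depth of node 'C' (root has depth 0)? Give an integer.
Path from root to C: A -> B -> C
Depth = number of edges = 2

Answer: 2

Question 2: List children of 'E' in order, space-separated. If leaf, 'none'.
Answer: none

Derivation:
Node E's children (from adjacency): (leaf)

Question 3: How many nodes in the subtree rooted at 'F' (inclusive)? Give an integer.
Answer: 2

Derivation:
Subtree rooted at F contains: D, F
Count = 2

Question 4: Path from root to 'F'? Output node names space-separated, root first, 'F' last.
Walk down from root: A -> B -> F

Answer: A B F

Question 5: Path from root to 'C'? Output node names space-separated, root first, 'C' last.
Walk down from root: A -> B -> C

Answer: A B C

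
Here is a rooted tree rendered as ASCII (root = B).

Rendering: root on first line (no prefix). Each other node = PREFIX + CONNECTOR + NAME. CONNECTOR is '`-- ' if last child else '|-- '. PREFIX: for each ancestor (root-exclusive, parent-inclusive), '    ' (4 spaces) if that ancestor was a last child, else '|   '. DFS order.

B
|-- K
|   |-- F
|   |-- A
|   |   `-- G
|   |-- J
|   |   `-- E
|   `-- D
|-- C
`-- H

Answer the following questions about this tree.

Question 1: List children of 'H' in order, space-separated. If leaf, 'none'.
Answer: none

Derivation:
Node H's children (from adjacency): (leaf)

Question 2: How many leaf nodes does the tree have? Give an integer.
Answer: 6

Derivation:
Leaves (nodes with no children): C, D, E, F, G, H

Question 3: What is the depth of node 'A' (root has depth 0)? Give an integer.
Path from root to A: B -> K -> A
Depth = number of edges = 2

Answer: 2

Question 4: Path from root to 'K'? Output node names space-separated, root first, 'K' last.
Answer: B K

Derivation:
Walk down from root: B -> K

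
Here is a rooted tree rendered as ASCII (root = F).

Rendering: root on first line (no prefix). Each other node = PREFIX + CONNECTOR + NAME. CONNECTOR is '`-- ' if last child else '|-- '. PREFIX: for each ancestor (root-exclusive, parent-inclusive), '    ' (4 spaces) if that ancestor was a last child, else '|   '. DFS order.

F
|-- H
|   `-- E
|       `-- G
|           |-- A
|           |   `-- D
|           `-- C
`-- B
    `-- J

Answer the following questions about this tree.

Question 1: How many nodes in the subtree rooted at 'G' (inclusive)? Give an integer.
Subtree rooted at G contains: A, C, D, G
Count = 4

Answer: 4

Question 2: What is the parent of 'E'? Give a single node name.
Answer: H

Derivation:
Scan adjacency: E appears as child of H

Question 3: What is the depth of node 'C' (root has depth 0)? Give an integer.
Answer: 4

Derivation:
Path from root to C: F -> H -> E -> G -> C
Depth = number of edges = 4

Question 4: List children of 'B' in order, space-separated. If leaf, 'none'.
Node B's children (from adjacency): J

Answer: J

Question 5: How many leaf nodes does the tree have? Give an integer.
Answer: 3

Derivation:
Leaves (nodes with no children): C, D, J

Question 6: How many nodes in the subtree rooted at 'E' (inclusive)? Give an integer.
Subtree rooted at E contains: A, C, D, E, G
Count = 5

Answer: 5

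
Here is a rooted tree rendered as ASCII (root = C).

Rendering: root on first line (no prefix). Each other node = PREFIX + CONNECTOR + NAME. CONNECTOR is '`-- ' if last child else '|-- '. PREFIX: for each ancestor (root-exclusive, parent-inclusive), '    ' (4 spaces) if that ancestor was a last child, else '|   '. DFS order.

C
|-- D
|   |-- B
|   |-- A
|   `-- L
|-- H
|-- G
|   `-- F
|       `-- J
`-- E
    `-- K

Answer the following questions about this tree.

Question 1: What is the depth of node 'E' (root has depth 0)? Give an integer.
Path from root to E: C -> E
Depth = number of edges = 1

Answer: 1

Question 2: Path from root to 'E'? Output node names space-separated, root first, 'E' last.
Walk down from root: C -> E

Answer: C E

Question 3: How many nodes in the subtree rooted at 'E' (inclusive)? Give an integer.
Subtree rooted at E contains: E, K
Count = 2

Answer: 2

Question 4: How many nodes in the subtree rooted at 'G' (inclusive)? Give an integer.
Subtree rooted at G contains: F, G, J
Count = 3

Answer: 3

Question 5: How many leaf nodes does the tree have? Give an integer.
Answer: 6

Derivation:
Leaves (nodes with no children): A, B, H, J, K, L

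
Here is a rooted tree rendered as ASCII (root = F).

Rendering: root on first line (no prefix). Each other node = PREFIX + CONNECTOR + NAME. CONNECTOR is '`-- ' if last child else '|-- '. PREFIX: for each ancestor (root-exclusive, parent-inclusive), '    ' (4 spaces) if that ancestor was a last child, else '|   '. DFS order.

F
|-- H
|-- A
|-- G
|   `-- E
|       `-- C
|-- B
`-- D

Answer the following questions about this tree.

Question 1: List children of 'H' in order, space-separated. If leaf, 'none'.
Node H's children (from adjacency): (leaf)

Answer: none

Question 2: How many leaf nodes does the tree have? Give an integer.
Answer: 5

Derivation:
Leaves (nodes with no children): A, B, C, D, H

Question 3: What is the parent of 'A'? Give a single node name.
Scan adjacency: A appears as child of F

Answer: F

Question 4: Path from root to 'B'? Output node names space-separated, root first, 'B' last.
Answer: F B

Derivation:
Walk down from root: F -> B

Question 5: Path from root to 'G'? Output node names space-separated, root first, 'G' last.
Answer: F G

Derivation:
Walk down from root: F -> G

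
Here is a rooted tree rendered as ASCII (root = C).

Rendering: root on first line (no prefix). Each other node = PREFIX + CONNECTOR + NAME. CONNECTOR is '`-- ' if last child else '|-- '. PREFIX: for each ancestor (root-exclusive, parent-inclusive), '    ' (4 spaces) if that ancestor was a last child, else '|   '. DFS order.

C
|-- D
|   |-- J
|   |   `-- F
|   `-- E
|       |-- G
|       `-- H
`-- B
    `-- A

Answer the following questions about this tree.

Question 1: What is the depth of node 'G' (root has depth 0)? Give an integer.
Path from root to G: C -> D -> E -> G
Depth = number of edges = 3

Answer: 3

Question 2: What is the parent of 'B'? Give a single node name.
Answer: C

Derivation:
Scan adjacency: B appears as child of C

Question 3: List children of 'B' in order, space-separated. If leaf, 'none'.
Answer: A

Derivation:
Node B's children (from adjacency): A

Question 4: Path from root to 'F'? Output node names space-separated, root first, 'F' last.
Answer: C D J F

Derivation:
Walk down from root: C -> D -> J -> F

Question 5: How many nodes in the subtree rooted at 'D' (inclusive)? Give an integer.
Subtree rooted at D contains: D, E, F, G, H, J
Count = 6

Answer: 6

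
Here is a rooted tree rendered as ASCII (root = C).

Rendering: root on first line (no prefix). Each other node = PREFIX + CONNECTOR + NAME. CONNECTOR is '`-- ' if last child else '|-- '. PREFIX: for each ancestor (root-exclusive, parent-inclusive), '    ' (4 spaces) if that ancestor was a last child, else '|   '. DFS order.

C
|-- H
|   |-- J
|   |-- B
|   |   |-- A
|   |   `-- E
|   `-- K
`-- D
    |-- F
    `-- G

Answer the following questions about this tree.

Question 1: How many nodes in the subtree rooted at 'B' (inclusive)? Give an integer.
Subtree rooted at B contains: A, B, E
Count = 3

Answer: 3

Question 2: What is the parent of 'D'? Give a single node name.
Answer: C

Derivation:
Scan adjacency: D appears as child of C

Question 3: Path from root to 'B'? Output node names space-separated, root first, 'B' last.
Walk down from root: C -> H -> B

Answer: C H B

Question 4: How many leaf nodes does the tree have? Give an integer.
Answer: 6

Derivation:
Leaves (nodes with no children): A, E, F, G, J, K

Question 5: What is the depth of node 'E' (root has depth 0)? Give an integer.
Path from root to E: C -> H -> B -> E
Depth = number of edges = 3

Answer: 3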